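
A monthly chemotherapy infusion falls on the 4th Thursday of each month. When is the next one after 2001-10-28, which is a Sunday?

October 2001 starts on a Monday; its first Thursday is the 4th, so the 4th Thursday is the 25th — 2001-10-25.
That is not after 2001-10-28, so look at November 2001.
November 2001 starts on a Thursday; its first Thursday is the 1st, so the 4th Thursday is the 22nd — 2001-11-22.

2001-11-22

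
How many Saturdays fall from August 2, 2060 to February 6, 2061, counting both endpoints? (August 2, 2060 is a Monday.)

27

August 2, 2060 is a Monday; the first Saturday on or after it is August 7, 2060 (5 days later).
From August 7, 2060 to February 6, 2061: 24 + 30 + 31 + 30 + 31 + 31 + 6 = 183 days (rest of August, September, October, November, December, January, February).
183 ÷ 7 = 26 full weeks with remainder 1, so 26 more Saturdays after the first → 27.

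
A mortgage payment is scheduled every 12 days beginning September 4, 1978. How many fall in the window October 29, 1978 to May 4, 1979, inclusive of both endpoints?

16

Occurrences land 12·i days after September 4, 1978 for i = 0, 1, 2, …
October 29, 1978 is 55 days after the start; 55 ÷ 12 = 4 remainder 7; since the remainder is 7, round up to i = 5. First occurrence in the window: #6 on November 3, 1978 (5×12 = 60 days in).
May 4, 1979 is 242 days after the start; 242 ÷ 12 = 20 remainder 2. Last occurrence in the window: #21 on May 2, 1979.
Occurrences #6 through #21: 16 in total.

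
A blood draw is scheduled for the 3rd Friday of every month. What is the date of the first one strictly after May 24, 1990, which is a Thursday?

June 15, 1990

May 1990 starts on a Tuesday; its first Friday is the 4th, so the 3rd Friday is the 18th — May 18, 1990.
That is not after May 24, 1990, so look at June 1990.
June 1990 starts on a Friday; its first Friday is the 1st, so the 3rd Friday is the 15th — June 15, 1990.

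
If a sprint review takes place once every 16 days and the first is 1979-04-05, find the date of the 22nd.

1980-03-06

The 22nd occurrence is 21 intervals after the first: 21 × 16 = 336 days after 1979-04-05.
April has 30 days — 25 days to the end of April leaves 311.
May has 31 days (280 left).
June has 30 days (250 left).
July has 31 days (219 left).
August has 31 days (188 left).
September has 30 days (158 left).
October has 31 days (127 left).
November has 30 days (97 left).
December has 31 days (66 left).
January has 31 days (35 left).
February has 29 days (6 left).
6 days into March → 1980-03-06.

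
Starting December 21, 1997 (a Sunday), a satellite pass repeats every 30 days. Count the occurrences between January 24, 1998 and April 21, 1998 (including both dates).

3

Occurrences land 30·i days after December 21, 1997 for i = 0, 1, 2, …
January 24, 1998 is 34 days after the start; 34 ÷ 30 = 1 remainder 4; since the remainder is 4, round up to i = 2. First occurrence in the window: #3 on February 19, 1998 (2×30 = 60 days in).
April 21, 1998 is 121 days after the start; 121 ÷ 30 = 4 remainder 1. Last occurrence in the window: #5 on April 20, 1998.
Occurrences #3 through #5: 3 in total.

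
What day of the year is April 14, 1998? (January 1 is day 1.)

104

Days in months before April: 31 + 28 + 31 = 90.
Plus 14 days into April → day 104.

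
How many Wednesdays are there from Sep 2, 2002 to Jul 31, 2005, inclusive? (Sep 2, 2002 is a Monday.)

Sep 2, 2002 is a Monday; the first Wednesday on or after it is Sep 4, 2002 (2 days later).
From Sep 4, 2002 to Jul 31, 2005: 118 + 365 + 366 + 212 = 1061 days (rest of 2002, 2003, 2004, to Jul 31, 2005 in 2005).
1061 ÷ 7 = 151 full weeks with remainder 4, so 151 more Wednesdays after the first → 152.

152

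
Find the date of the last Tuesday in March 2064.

The first Tuesday of March 2064 is March 4.
March 2064 has 31 days. Adding weeks: 4, 11, 18, 25 — the last one ≤ 31 is the 25th.

March 25, 2064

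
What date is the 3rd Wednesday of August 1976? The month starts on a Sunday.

18 August 1976

August 1976 begins on a Sunday, so the first Wednesday is August 4 (3 days later).
The 3rd Wednesday is 2 weeks later: 4 + 14 = 18.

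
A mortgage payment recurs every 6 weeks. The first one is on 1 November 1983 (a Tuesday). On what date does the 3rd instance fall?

24 January 1984

The 3rd occurrence is 2 intervals after the first: 2 × 42 = 84 days after 1 November 1983.
November has 30 days — 29 days to the end of November leaves 55.
December has 31 days (24 left).
24 days into January → 24 January 1984.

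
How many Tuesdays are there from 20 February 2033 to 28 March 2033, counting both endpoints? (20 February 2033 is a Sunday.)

5

20 February 2033 is a Sunday; the first Tuesday on or after it is 22 February 2033 (2 days later).
From 22 February 2033 to 28 March 2033: 6 + 28 = 34 days (rest of February, March).
34 ÷ 7 = 4 full weeks with remainder 6, so 4 more Tuesdays after the first → 5.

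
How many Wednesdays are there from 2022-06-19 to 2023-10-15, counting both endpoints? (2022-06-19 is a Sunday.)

2022-06-19 is a Sunday; the first Wednesday on or after it is 2022-06-22 (3 days later).
From 2022-06-22 to 2023-10-15: 192 + 288 = 480 days (rest of 2022, to 2023-10-15 in 2023).
480 ÷ 7 = 68 full weeks with remainder 4, so 68 more Wednesdays after the first → 69.

69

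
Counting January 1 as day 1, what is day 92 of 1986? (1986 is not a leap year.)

Jan has 31 days (92 − 31 = 61 remain).
Feb has 28 days (61 − 28 = 33 remain).
Mar has 31 days (33 − 31 = 2 remain).
2 into Apr → Apr 2.

Apr 2, 1986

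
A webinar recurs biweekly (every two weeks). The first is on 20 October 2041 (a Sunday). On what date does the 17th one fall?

1 June 2042

The 17th occurrence is 16 intervals after the first: 16 × 14 = 224 days after 20 October 2041.
October has 31 days — 11 days to the end of October leaves 213.
November has 30 days (183 left).
December has 31 days (152 left).
January has 31 days (121 left).
February has 28 days (93 left).
March has 31 days (62 left).
April has 30 days (32 left).
May has 31 days (1 left).
1 day into June → 1 June 2042.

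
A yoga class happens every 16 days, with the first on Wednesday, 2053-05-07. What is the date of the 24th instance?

The 24th occurrence is 23 intervals after the first: 23 × 16 = 368 days after 2053-05-07.
May has 31 days — 24 days to the end of May leaves 344.
June has 30 days (314 left).
July has 31 days (283 left).
August has 31 days (252 left).
September has 30 days (222 left).
October has 31 days (191 left).
November has 30 days (161 left).
December has 31 days (130 left).
January has 31 days (99 left).
February has 28 days (71 left).
March has 31 days (40 left).
April has 30 days (10 left).
10 days into May → 2054-05-10.

2054-05-10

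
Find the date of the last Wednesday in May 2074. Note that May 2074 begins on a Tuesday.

May 2074 begins on a Tuesday, so the first Wednesday is May 2 (1 day later).
May 2074 has 31 days. Adding weeks: 2, 9, 16, 23, 30 — the last one ≤ 31 is the 30th.

May 30, 2074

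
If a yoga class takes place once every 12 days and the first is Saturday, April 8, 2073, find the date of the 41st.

August 1, 2074

The 41st occurrence is 40 intervals after the first: 40 × 12 = 480 days after April 8, 2073.
April has 30 days — 22 days to the end of April leaves 458.
From end of April to end of 2073 is 245 days (213 left).
January has 31 days (182 left).
February has 28 days (154 left).
March has 31 days (123 left).
April has 30 days (93 left).
May has 31 days (62 left).
June has 30 days (32 left).
July has 31 days (1 left).
1 day into August → August 1, 2074.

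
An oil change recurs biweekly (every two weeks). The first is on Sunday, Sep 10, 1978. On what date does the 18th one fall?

May 6, 1979

The 18th occurrence is 17 intervals after the first: 17 × 14 = 238 days after Sep 10, 1978.
Sep has 30 days — 20 days to the end of Sep leaves 218.
Oct has 31 days (187 left).
Nov has 30 days (157 left).
Dec has 31 days (126 left).
Jan has 31 days (95 left).
Feb has 28 days (67 left).
Mar has 31 days (36 left).
Apr has 30 days (6 left).
6 days into May → May 6, 1979.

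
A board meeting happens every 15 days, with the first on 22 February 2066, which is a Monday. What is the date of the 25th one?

17 February 2067

The 25th occurrence is 24 intervals after the first: 24 × 15 = 360 days after 22 February 2066.
February has 28 days — 6 days to the end of February leaves 354.
March has 31 days (323 left).
April has 30 days (293 left).
May has 31 days (262 left).
June has 30 days (232 left).
July has 31 days (201 left).
August has 31 days (170 left).
September has 30 days (140 left).
October has 31 days (109 left).
November has 30 days (79 left).
December has 31 days (48 left).
January has 31 days (17 left).
17 days into February → 17 February 2067.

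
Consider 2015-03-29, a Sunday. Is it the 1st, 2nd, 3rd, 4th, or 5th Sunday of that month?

5th

Day 29 falls in week ⌈29/7⌉ of the month.
Days 1–7 hold the 1st Sunday, 8–14 the 2nd, 15–21 the 3rd, 22–28 the 4th, 29–31 the 5th.
29 is in the range for the 5th.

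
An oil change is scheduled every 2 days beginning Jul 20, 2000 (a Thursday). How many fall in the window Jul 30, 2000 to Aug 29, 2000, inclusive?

Occurrences land 2·i days after Jul 20, 2000 for i = 0, 1, 2, …
Jul 30, 2000 is 10 days after the start; 10 ÷ 2 = 5 remainder 0. First occurrence in the window: #6 on Jul 30, 2000 (5×2 = 10 days in).
Aug 29, 2000 is 40 days after the start; 40 ÷ 2 = 20 remainder 0. Last occurrence in the window: #21 on Aug 29, 2000.
Occurrences #6 through #21: 16 in total.

16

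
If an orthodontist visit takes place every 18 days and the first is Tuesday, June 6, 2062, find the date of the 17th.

The 17th occurrence is 16 intervals after the first: 16 × 18 = 288 days after June 6, 2062.
June has 30 days — 24 days to the end of June leaves 264.
July has 31 days (233 left).
August has 31 days (202 left).
September has 30 days (172 left).
October has 31 days (141 left).
November has 30 days (111 left).
December has 31 days (80 left).
January has 31 days (49 left).
February has 28 days (21 left).
21 days into March → March 21, 2063.

March 21, 2063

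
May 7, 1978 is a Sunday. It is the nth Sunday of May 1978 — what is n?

1st

Day 7 falls in week ⌈7/7⌉ of the month.
Days 1–7 hold the 1st Sunday, 8–14 the 2nd, 15–21 the 3rd, 22–28 the 4th, 29–31 the 5th.
7 is in the range for the 1st.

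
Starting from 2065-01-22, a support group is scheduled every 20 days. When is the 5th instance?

The 5th occurrence is 4 intervals after the first: 4 × 20 = 80 days after 2065-01-22.
January has 31 days — 9 days to the end of January leaves 71.
February has 28 days (43 left).
March has 31 days (12 left).
12 days into April → 2065-04-12.

2065-04-12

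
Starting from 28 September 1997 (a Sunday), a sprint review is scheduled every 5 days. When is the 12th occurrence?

The 12th occurrence is 11 intervals after the first: 11 × 5 = 55 days after 28 September 1997.
September has 30 days — 2 days to the end of September leaves 53.
October has 31 days (22 left).
22 days into November → 22 November 1997.

22 November 1997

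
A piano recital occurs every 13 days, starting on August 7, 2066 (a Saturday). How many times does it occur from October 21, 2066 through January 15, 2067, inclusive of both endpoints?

Occurrences land 13·i days after August 7, 2066 for i = 0, 1, 2, …
October 21, 2066 is 75 days after the start; 75 ÷ 13 = 5 remainder 10; since the remainder is 10, round up to i = 6. First occurrence in the window: #7 on October 24, 2066 (6×13 = 78 days in).
January 15, 2067 is 161 days after the start; 161 ÷ 13 = 12 remainder 5. Last occurrence in the window: #13 on January 10, 2067.
Occurrences #7 through #13: 7 in total.

7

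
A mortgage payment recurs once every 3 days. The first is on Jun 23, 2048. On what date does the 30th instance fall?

The 30th occurrence is 29 intervals after the first: 29 × 3 = 87 days after Jun 23, 2048.
Jun has 30 days — 7 days to the end of Jun leaves 80.
Jul has 31 days (49 left).
Aug has 31 days (18 left).
18 days into Sep → Sep 18, 2048.

Sep 18, 2048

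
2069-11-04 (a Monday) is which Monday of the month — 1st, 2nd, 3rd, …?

Day 4 falls in week ⌈4/7⌉ of the month.
Days 1–7 hold the 1st Monday, 8–14 the 2nd, 15–21 the 3rd, 22–28 the 4th, 29–31 the 5th.
4 is in the range for the 1st.

1st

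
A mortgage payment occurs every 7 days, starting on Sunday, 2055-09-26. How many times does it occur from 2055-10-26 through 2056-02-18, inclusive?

Occurrences land 7·i days after 2055-09-26 for i = 0, 1, 2, …
2055-10-26 is 30 days after the start; 30 ÷ 7 = 4 remainder 2; since the remainder is 2, round up to i = 5. First occurrence in the window: #6 on 2055-10-31 (5×7 = 35 days in).
2056-02-18 is 145 days after the start; 145 ÷ 7 = 20 remainder 5. Last occurrence in the window: #21 on 2056-02-13.
Occurrences #6 through #21: 16 in total.

16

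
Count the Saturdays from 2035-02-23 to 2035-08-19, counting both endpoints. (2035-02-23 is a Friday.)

2035-02-23 is a Friday; the first Saturday on or after it is 2035-02-24 (1 day later).
From 2035-02-24 to 2035-08-19: 4 + 31 + 30 + 31 + 30 + 31 + 19 = 176 days (rest of February, March, April, May, June, July, August).
176 ÷ 7 = 25 full weeks with remainder 1, so 25 more Saturdays after the first → 26.

26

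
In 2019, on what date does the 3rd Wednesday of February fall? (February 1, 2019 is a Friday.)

2019-02-20

February 2019 begins on a Friday, so the first Wednesday is February 6 (5 days later).
The 3rd Wednesday is 2 weeks later: 6 + 14 = 20.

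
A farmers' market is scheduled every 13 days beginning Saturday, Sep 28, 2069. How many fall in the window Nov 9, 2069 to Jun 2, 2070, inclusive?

16

Occurrences land 13·i days after Sep 28, 2069 for i = 0, 1, 2, …
Nov 9, 2069 is 42 days after the start; 42 ÷ 13 = 3 remainder 3; since the remainder is 3, round up to i = 4. First occurrence in the window: #5 on Nov 19, 2069 (4×13 = 52 days in).
Jun 2, 2070 is 247 days after the start; 247 ÷ 13 = 19 remainder 0. Last occurrence in the window: #20 on Jun 2, 2070.
Occurrences #5 through #20: 16 in total.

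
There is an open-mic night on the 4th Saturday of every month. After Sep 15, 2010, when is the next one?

Sep 25, 2010

Sep 2010 starts on a Wednesday; its first Saturday is the 4th, so the 4th Saturday is the 25th — Sep 25, 2010.
Sep 25, 2010 is after Sep 15, 2010, so that is the next one.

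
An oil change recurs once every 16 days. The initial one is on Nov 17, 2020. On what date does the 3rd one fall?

The 3rd occurrence is 2 intervals after the first: 2 × 16 = 32 days after Nov 17, 2020.
Nov has 30 days — 13 days to the end of Nov leaves 19.
19 days into Dec → Dec 19, 2020.

Dec 19, 2020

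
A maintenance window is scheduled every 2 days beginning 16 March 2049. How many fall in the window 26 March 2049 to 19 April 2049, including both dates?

13

Occurrences land 2·i days after 16 March 2049 for i = 0, 1, 2, …
26 March 2049 is 10 days after the start; 10 ÷ 2 = 5 remainder 0. First occurrence in the window: #6 on 26 March 2049 (5×2 = 10 days in).
19 April 2049 is 34 days after the start; 34 ÷ 2 = 17 remainder 0. Last occurrence in the window: #18 on 19 April 2049.
Occurrences #6 through #18: 13 in total.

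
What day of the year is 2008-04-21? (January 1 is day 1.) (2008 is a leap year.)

Days in months before April: 31 + 29 + 31 = 91.
Plus 21 days into April → day 112.

112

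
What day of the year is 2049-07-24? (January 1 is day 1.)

205

Days in months before July: 31 + 28 + 31 + 30 + 31 + 30 = 181.
Plus 24 days into July → day 205.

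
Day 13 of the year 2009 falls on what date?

13 into January → January 13.

2009-01-13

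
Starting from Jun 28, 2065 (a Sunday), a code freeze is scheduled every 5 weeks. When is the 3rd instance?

Sep 6, 2065

The 3rd occurrence is 2 intervals after the first: 2 × 35 = 70 days after Jun 28, 2065.
Jun has 30 days — 2 days to the end of Jun leaves 68.
Jul has 31 days (37 left).
Aug has 31 days (6 left).
6 days into Sep → Sep 6, 2065.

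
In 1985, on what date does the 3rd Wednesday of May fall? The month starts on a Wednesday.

1985-05-15

May 1985 begins on a Wednesday, so the first Wednesday is May 1.
The 3rd Wednesday is 2 weeks later: 1 + 14 = 15.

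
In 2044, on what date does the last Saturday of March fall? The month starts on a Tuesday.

26 March 2044

March 2044 begins on a Tuesday, so the first Saturday is March 5 (4 days later).
March 2044 has 31 days. Adding weeks: 5, 12, 19, 26 — the last one ≤ 31 is the 26th.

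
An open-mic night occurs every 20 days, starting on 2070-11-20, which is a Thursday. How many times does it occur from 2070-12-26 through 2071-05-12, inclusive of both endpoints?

7

Occurrences land 20·i days after 2070-11-20 for i = 0, 1, 2, …
2070-12-26 is 36 days after the start; 36 ÷ 20 = 1 remainder 16; since the remainder is 16, round up to i = 2. First occurrence in the window: #3 on 2070-12-30 (2×20 = 40 days in).
2071-05-12 is 173 days after the start; 173 ÷ 20 = 8 remainder 13. Last occurrence in the window: #9 on 2071-04-29.
Occurrences #3 through #9: 7 in total.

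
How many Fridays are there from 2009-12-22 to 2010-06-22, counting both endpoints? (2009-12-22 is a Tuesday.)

2009-12-22 is a Tuesday; the first Friday on or after it is 2009-12-25 (3 days later).
From 2009-12-25 to 2010-06-22: 6 + 31 + 28 + 31 + 30 + 31 + 22 = 179 days (rest of December, January, February, March, April, May, June).
179 ÷ 7 = 25 full weeks with remainder 4, so 25 more Fridays after the first → 26.

26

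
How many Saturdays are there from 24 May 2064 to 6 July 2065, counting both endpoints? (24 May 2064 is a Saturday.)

59

24 May 2064 is a Saturday; the first Saturday on or after it is 24 May 2064.
From 24 May 2064 to 6 July 2065: 221 + 187 = 408 days (rest of 2064, to 6 July 2065 in 2065).
408 ÷ 7 = 58 full weeks with remainder 2, so 58 more Saturdays after the first → 59.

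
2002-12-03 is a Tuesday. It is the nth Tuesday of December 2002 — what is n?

Day 3 falls in week ⌈3/7⌉ of the month.
Days 1–7 hold the 1st Tuesday, 8–14 the 2nd, 15–21 the 3rd, 22–28 the 4th, 29–31 the 5th.
3 is in the range for the 1st.

1st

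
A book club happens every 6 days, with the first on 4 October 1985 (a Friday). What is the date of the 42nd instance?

7 June 1986

The 42nd occurrence is 41 intervals after the first: 41 × 6 = 246 days after 4 October 1985.
October has 31 days — 27 days to the end of October leaves 219.
November has 30 days (189 left).
December has 31 days (158 left).
January has 31 days (127 left).
February has 28 days (99 left).
March has 31 days (68 left).
April has 30 days (38 left).
May has 31 days (7 left).
7 days into June → 7 June 1986.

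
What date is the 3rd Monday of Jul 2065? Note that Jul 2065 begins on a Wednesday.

Jul 2065 begins on a Wednesday, so the first Monday is Jul 6 (5 days later).
The 3rd Monday is 2 weeks later: 6 + 14 = 20.

Jul 20, 2065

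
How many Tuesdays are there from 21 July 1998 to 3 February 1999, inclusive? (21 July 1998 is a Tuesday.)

21 July 1998 is a Tuesday; the first Tuesday on or after it is 21 July 1998.
From 21 July 1998 to 3 February 1999: 10 + 31 + 30 + 31 + 30 + 31 + 31 + 3 = 197 days (rest of July, August, September, October, November, December, January, February).
197 ÷ 7 = 28 full weeks with remainder 1, so 28 more Tuesdays after the first → 29.

29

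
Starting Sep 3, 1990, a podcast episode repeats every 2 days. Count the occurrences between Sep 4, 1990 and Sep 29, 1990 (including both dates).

Occurrences land 2·i days after Sep 3, 1990 for i = 0, 1, 2, …
Sep 4, 1990 is 1 day after the start; 1 ÷ 2 = 0 remainder 1; since the remainder is 1, round up to i = 1. First occurrence in the window: #2 on Sep 5, 1990 (1×2 = 2 days in).
Sep 29, 1990 is 26 days after the start; 26 ÷ 2 = 13 remainder 0. Last occurrence in the window: #14 on Sep 29, 1990.
Occurrences #2 through #14: 13 in total.

13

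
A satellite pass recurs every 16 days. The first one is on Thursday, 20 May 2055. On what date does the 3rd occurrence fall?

21 June 2055

The 3rd occurrence is 2 intervals after the first: 2 × 16 = 32 days after 20 May 2055.
May has 31 days — 11 days to the end of May leaves 21.
21 days into June → 21 June 2055.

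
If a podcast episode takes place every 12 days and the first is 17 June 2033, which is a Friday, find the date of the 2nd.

The 2nd occurrence is 1 interval after the first: 1 × 12 = 12 days after 17 June 2033.
12 days later is 29 June 2033.

29 June 2033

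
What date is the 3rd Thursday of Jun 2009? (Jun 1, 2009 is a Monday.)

Jun 18, 2009

Jun 2009 begins on a Monday, so the first Thursday is Jun 4 (3 days later).
The 3rd Thursday is 2 weeks later: 4 + 14 = 18.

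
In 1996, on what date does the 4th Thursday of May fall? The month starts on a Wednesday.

May 1996 begins on a Wednesday, so the first Thursday is May 2 (1 day later).
The 4th Thursday is 3 weeks later: 2 + 21 = 23.

May 23, 1996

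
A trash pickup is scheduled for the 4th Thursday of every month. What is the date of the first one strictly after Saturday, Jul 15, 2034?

Jul 2034 starts on a Saturday; its first Thursday is the 6th, so the 4th Thursday is the 27th — Jul 27, 2034.
Jul 27, 2034 is after Jul 15, 2034, so that is the next one.

Jul 27, 2034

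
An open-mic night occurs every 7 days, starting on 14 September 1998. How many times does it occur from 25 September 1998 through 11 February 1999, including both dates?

Occurrences land 7·i days after 14 September 1998 for i = 0, 1, 2, …
25 September 1998 is 11 days after the start; 11 ÷ 7 = 1 remainder 4; since the remainder is 4, round up to i = 2. First occurrence in the window: #3 on 28 September 1998 (2×7 = 14 days in).
11 February 1999 is 150 days after the start; 150 ÷ 7 = 21 remainder 3. Last occurrence in the window: #22 on 8 February 1999.
Occurrences #3 through #22: 20 in total.

20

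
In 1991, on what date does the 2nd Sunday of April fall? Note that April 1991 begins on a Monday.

April 1991 begins on a Monday, so the first Sunday is April 7 (6 days later).
The 2nd Sunday is 1 weeks later: 7 + 7 = 14.

1991-04-14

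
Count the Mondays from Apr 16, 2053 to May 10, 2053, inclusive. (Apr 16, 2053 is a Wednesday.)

Apr 16, 2053 is a Wednesday; the first Monday on or after it is Apr 21, 2053 (5 days later).
From Apr 21, 2053 to May 10, 2053: 9 + 10 = 19 days (rest of Apr, May).
19 ÷ 7 = 2 full weeks with remainder 5, so 2 more Mondays after the first → 3.

3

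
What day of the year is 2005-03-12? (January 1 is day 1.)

71

Days in months before March: 31 + 28 = 59.
Plus 12 days into March → day 71.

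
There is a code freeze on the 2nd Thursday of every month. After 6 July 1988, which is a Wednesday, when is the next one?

14 July 1988

July 1988 starts on a Friday; its first Thursday is the 7th, so the 2nd Thursday is the 14th — 14 July 1988.
14 July 1988 is after 6 July 1988, so that is the next one.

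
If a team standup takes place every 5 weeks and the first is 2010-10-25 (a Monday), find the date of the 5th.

The 5th occurrence is 4 intervals after the first: 4 × 35 = 140 days after 2010-10-25.
October has 31 days — 6 days to the end of October leaves 134.
November has 30 days (104 left).
December has 31 days (73 left).
January has 31 days (42 left).
February has 28 days (14 left).
14 days into March → 2011-03-14.

2011-03-14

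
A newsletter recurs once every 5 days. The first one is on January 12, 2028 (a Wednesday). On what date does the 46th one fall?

August 24, 2028

The 46th occurrence is 45 intervals after the first: 45 × 5 = 225 days after January 12, 2028.
January has 31 days — 19 days to the end of January leaves 206.
February has 29 days (177 left).
March has 31 days (146 left).
April has 30 days (116 left).
May has 31 days (85 left).
June has 30 days (55 left).
July has 31 days (24 left).
24 days into August → August 24, 2028.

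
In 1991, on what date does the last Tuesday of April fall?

The first Tuesday of April 1991 is April 2.
April 1991 has 30 days. Adding weeks: 2, 9, 16, 23, 30 — the last one ≤ 30 is the 30th.

1991-04-30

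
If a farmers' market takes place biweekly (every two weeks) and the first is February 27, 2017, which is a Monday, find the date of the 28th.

The 28th occurrence is 27 intervals after the first: 27 × 14 = 378 days after February 27, 2017.
February has 28 days — 1 day to the end of February leaves 377.
March has 31 days (346 left).
April has 30 days (316 left).
May has 31 days (285 left).
June has 30 days (255 left).
July has 31 days (224 left).
August has 31 days (193 left).
September has 30 days (163 left).
October has 31 days (132 left).
November has 30 days (102 left).
December has 31 days (71 left).
January has 31 days (40 left).
February has 28 days (12 left).
12 days into March → March 12, 2018.

March 12, 2018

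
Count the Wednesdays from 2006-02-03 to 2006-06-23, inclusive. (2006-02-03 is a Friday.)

20

2006-02-03 is a Friday; the first Wednesday on or after it is 2006-02-08 (5 days later).
From 2006-02-08 to 2006-06-23: 20 + 31 + 30 + 31 + 23 = 135 days (rest of February, March, April, May, June).
135 ÷ 7 = 19 full weeks with remainder 2, so 19 more Wednesdays after the first → 20.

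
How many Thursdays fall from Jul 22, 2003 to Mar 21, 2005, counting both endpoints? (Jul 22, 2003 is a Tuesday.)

Jul 22, 2003 is a Tuesday; the first Thursday on or after it is Jul 24, 2003 (2 days later).
From Jul 24, 2003 to Mar 21, 2005: 160 + 366 + 80 = 606 days (rest of 2003, 2004, to Mar 21, 2005 in 2005).
606 ÷ 7 = 86 full weeks with remainder 4, so 86 more Thursdays after the first → 87.

87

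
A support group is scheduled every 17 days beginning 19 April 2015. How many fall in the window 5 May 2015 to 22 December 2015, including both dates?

14

Occurrences land 17·i days after 19 April 2015 for i = 0, 1, 2, …
5 May 2015 is 16 days after the start; 16 ÷ 17 = 0 remainder 16; since the remainder is 16, round up to i = 1. First occurrence in the window: #2 on 6 May 2015 (1×17 = 17 days in).
22 December 2015 is 247 days after the start; 247 ÷ 17 = 14 remainder 9. Last occurrence in the window: #15 on 13 December 2015.
Occurrences #2 through #15: 14 in total.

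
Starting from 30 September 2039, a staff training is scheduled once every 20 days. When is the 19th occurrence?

The 19th occurrence is 18 intervals after the first: 18 × 20 = 360 days after 30 September 2039.
September has 30 days — 0 days to the end of September leaves 360.
October has 31 days (329 left).
November has 30 days (299 left).
December has 31 days (268 left).
January has 31 days (237 left).
February has 29 days (208 left).
March has 31 days (177 left).
April has 30 days (147 left).
May has 31 days (116 left).
June has 30 days (86 left).
July has 31 days (55 left).
August has 31 days (24 left).
24 days into September → 24 September 2040.

24 September 2040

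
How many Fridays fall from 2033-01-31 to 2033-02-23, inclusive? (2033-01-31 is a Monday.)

3

2033-01-31 is a Monday; the first Friday on or after it is 2033-02-04 (4 days later).
From 2033-02-04 to 2033-02-23 is 23 − 4 = 19 days.
19 ÷ 7 = 2 full weeks with remainder 5, so 2 more Fridays after the first → 3.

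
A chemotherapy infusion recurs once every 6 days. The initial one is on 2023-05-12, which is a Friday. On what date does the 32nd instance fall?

2023-11-14

The 32nd occurrence is 31 intervals after the first: 31 × 6 = 186 days after 2023-05-12.
May has 31 days — 19 days to the end of May leaves 167.
June has 30 days (137 left).
July has 31 days (106 left).
August has 31 days (75 left).
September has 30 days (45 left).
October has 31 days (14 left).
14 days into November → 2023-11-14.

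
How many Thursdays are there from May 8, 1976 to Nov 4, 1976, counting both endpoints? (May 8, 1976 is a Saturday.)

26

May 8, 1976 is a Saturday; the first Thursday on or after it is May 13, 1976 (5 days later).
From May 13, 1976 to Nov 4, 1976: 18 + 30 + 31 + 31 + 30 + 31 + 4 = 175 days (rest of May, Jun, Jul, Aug, Sep, Oct, Nov).
175 ÷ 7 = 25 full weeks with remainder 0, so 25 more Thursdays after the first → 26.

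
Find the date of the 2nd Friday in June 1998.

The first Friday of June 1998 is June 5.
The 2nd Friday is 1 weeks later: 5 + 7 = 12.

1998-06-12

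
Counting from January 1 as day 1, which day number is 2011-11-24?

328

Days in months before November: 31 + 28 + 31 + 30 + 31 + 30 + 31 + 31 + 30 + 31 = 304.
Plus 24 days into November → day 328.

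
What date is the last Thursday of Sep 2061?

Sep 29, 2061

The first Thursday of Sep 2061 is Sep 1.
Sep 2061 has 30 days. Adding weeks: 1, 8, 15, 22, 29 — the last one ≤ 30 is the 29th.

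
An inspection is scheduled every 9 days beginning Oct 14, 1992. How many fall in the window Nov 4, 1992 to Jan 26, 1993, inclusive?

Occurrences land 9·i days after Oct 14, 1992 for i = 0, 1, 2, …
Nov 4, 1992 is 21 days after the start; 21 ÷ 9 = 2 remainder 3; since the remainder is 3, round up to i = 3. First occurrence in the window: #4 on Nov 10, 1992 (3×9 = 27 days in).
Jan 26, 1993 is 104 days after the start; 104 ÷ 9 = 11 remainder 5. Last occurrence in the window: #12 on Jan 21, 1993.
Occurrences #4 through #12: 9 in total.

9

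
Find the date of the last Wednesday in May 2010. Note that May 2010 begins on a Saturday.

May 26, 2010

May 2010 begins on a Saturday, so the first Wednesday is May 5 (4 days later).
May 2010 has 31 days. Adding weeks: 5, 12, 19, 26 — the last one ≤ 31 is the 26th.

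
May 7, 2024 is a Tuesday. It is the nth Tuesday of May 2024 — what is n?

Day 7 falls in week ⌈7/7⌉ of the month.
Days 1–7 hold the 1st Tuesday, 8–14 the 2nd, 15–21 the 3rd, 22–28 the 4th, 29–31 the 5th.
7 is in the range for the 1st.

1st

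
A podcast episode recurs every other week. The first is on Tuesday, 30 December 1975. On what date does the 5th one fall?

24 February 1976

The 5th occurrence is 4 intervals after the first: 4 × 14 = 56 days after 30 December 1975.
December has 31 days — 1 day to the end of December leaves 55.
January has 31 days (24 left).
24 days into February → 24 February 1976.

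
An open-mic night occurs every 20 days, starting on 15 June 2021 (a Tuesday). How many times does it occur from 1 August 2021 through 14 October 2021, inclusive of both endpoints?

Occurrences land 20·i days after 15 June 2021 for i = 0, 1, 2, …
1 August 2021 is 47 days after the start; 47 ÷ 20 = 2 remainder 7; since the remainder is 7, round up to i = 3. First occurrence in the window: #4 on 14 August 2021 (3×20 = 60 days in).
14 October 2021 is 121 days after the start; 121 ÷ 20 = 6 remainder 1. Last occurrence in the window: #7 on 13 October 2021.
Occurrences #4 through #7: 4 in total.

4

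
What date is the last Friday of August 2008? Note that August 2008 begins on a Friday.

2008-08-29

August 2008 begins on a Friday, so the first Friday is August 1.
August 2008 has 31 days. Adding weeks: 1, 8, 15, 22, 29 — the last one ≤ 31 is the 29th.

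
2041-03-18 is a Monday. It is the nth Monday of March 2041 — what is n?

3rd

Day 18 falls in week ⌈18/7⌉ of the month.
Days 1–7 hold the 1st Monday, 8–14 the 2nd, 15–21 the 3rd, 22–28 the 4th, 29–31 the 5th.
18 is in the range for the 3rd.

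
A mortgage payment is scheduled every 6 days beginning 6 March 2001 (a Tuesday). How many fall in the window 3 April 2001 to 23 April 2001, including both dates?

Occurrences land 6·i days after 6 March 2001 for i = 0, 1, 2, …
3 April 2001 is 28 days after the start; 28 ÷ 6 = 4 remainder 4; since the remainder is 4, round up to i = 5. First occurrence in the window: #6 on 5 April 2001 (5×6 = 30 days in).
23 April 2001 is 48 days after the start; 48 ÷ 6 = 8 remainder 0. Last occurrence in the window: #9 on 23 April 2001.
Occurrences #6 through #9: 4 in total.

4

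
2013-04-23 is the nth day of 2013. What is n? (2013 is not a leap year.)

113

Days in months before April: 31 + 28 + 31 = 90.
Plus 23 days into April → day 113.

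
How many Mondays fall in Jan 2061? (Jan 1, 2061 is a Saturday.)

5

Jan 1, 2061 is a Saturday; the first Monday on or after it is Jan 3, 2061 (2 days later).
From Jan 3, 2061 to Jan 31, 2061 is 31 − 3 = 28 days.
28 ÷ 7 = 4 full weeks with remainder 0, so 4 more Mondays after the first → 5.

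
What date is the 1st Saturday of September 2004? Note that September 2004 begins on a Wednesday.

4 September 2004

September 2004 begins on a Wednesday, so the first Saturday is September 4 (3 days later).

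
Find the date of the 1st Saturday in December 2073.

December 2073 begins on a Friday, so the first Saturday is December 2 (1 day later).

2 December 2073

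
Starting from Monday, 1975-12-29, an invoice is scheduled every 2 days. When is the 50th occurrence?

The 50th occurrence is 49 intervals after the first: 49 × 2 = 98 days after 1975-12-29.
December has 31 days — 2 days to the end of December leaves 96.
January has 31 days (65 left).
February has 29 days (36 left).
March has 31 days (5 left).
5 days into April → 1976-04-05.

1976-04-05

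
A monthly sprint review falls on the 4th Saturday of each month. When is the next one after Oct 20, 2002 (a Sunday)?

Oct 26, 2002

Oct 2002 starts on a Tuesday; its first Saturday is the 5th, so the 4th Saturday is the 26th — Oct 26, 2002.
Oct 26, 2002 is after Oct 20, 2002, so that is the next one.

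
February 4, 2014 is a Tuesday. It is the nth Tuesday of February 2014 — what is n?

1st

Day 4 falls in week ⌈4/7⌉ of the month.
Days 1–7 hold the 1st Tuesday, 8–14 the 2nd, 15–21 the 3rd, 22–28 the 4th, 29–31 the 5th.
4 is in the range for the 1st.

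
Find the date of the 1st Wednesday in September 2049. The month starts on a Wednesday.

September 2049 begins on a Wednesday, so the first Wednesday is September 1.

2049-09-01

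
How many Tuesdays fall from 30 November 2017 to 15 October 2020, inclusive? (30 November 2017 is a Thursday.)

30 November 2017 is a Thursday; the first Tuesday on or after it is 5 December 2017 (5 days later).
From 5 December 2017 to 15 October 2020: 26 + 365 + 365 + 289 = 1045 days (rest of 2017, 2018, 2019, to 15 October 2020 in 2020).
1045 ÷ 7 = 149 full weeks with remainder 2, so 149 more Tuesdays after the first → 150.

150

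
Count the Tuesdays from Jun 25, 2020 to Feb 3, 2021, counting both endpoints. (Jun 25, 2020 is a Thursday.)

Jun 25, 2020 is a Thursday; the first Tuesday on or after it is Jun 30, 2020 (5 days later).
From Jun 30, 2020 to Feb 3, 2021: 0 + 31 + 31 + 30 + 31 + 30 + 31 + 31 + 3 = 218 days (rest of Jun, Jul, Aug, Sep, Oct, Nov, Dec, Jan, Feb).
218 ÷ 7 = 31 full weeks with remainder 1, so 31 more Tuesdays after the first → 32.

32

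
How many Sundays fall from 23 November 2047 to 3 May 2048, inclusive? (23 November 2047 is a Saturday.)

24

23 November 2047 is a Saturday; the first Sunday on or after it is 24 November 2047 (1 day later).
From 24 November 2047 to 3 May 2048: 6 + 31 + 31 + 29 + 31 + 30 + 3 = 161 days (rest of November, December, January, February, March, April, May).
161 ÷ 7 = 23 full weeks with remainder 0, so 23 more Sundays after the first → 24.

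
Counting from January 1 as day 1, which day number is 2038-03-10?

Days in months before March: 31 + 28 = 59.
Plus 10 days into March → day 69.

69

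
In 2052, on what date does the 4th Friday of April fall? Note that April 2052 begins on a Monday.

2052-04-26

April 2052 begins on a Monday, so the first Friday is April 5 (4 days later).
The 4th Friday is 3 weeks later: 5 + 21 = 26.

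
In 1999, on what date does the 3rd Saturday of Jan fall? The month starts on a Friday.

Jan 16, 1999

Jan 1999 begins on a Friday, so the first Saturday is Jan 2 (1 day later).
The 3rd Saturday is 2 weeks later: 2 + 14 = 16.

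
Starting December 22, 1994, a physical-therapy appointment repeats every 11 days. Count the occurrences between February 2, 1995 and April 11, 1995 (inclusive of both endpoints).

7

Occurrences land 11·i days after December 22, 1994 for i = 0, 1, 2, …
February 2, 1995 is 42 days after the start; 42 ÷ 11 = 3 remainder 9; since the remainder is 9, round up to i = 4. First occurrence in the window: #5 on February 4, 1995 (4×11 = 44 days in).
April 11, 1995 is 110 days after the start; 110 ÷ 11 = 10 remainder 0. Last occurrence in the window: #11 on April 11, 1995.
Occurrences #5 through #11: 7 in total.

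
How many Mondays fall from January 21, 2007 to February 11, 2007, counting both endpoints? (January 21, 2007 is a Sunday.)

January 21, 2007 is a Sunday; the first Monday on or after it is January 22, 2007 (1 day later).
From January 22, 2007 to February 11, 2007: 9 + 11 = 20 days (rest of January, February).
20 ÷ 7 = 2 full weeks with remainder 6, so 2 more Mondays after the first → 3.

3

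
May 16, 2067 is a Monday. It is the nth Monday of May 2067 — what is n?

3rd

Day 16 falls in week ⌈16/7⌉ of the month.
Days 1–7 hold the 1st Monday, 8–14 the 2nd, 15–21 the 3rd, 22–28 the 4th, 29–31 the 5th.
16 is in the range for the 3rd.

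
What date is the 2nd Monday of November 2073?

2073-11-13

The first Monday of November 2073 is November 6.
The 2nd Monday is 1 weeks later: 6 + 7 = 13.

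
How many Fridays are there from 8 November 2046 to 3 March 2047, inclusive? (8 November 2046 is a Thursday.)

17

8 November 2046 is a Thursday; the first Friday on or after it is 9 November 2046 (1 day later).
From 9 November 2046 to 3 March 2047: 21 + 31 + 31 + 28 + 3 = 114 days (rest of November, December, January, February, March).
114 ÷ 7 = 16 full weeks with remainder 2, so 16 more Fridays after the first → 17.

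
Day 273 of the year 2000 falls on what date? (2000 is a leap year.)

Jan has 31 days (273 − 31 = 242 remain).
Feb has 29 days (242 − 29 = 213 remain).
Mar has 31 days (213 − 31 = 182 remain).
Apr has 30 days (182 − 30 = 152 remain).
May has 31 days (152 − 31 = 121 remain).
Jun has 30 days (121 − 30 = 91 remain).
Jul has 31 days (91 − 31 = 60 remain).
Aug has 31 days (60 − 31 = 29 remain).
29 into Sep → Sep 29.

Sep 29, 2000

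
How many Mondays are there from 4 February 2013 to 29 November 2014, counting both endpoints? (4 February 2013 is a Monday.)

95

4 February 2013 is a Monday; the first Monday on or after it is 4 February 2013.
From 4 February 2013 to 29 November 2014: 330 + 333 = 663 days (rest of 2013, to 29 November 2014 in 2014).
663 ÷ 7 = 94 full weeks with remainder 5, so 94 more Mondays after the first → 95.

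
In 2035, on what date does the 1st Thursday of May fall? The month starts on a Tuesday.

2035-05-03

May 2035 begins on a Tuesday, so the first Thursday is May 3 (2 days later).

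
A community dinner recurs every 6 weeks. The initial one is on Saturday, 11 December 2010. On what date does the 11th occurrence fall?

4 February 2012

The 11th occurrence is 10 intervals after the first: 10 × 42 = 420 days after 11 December 2010.
December has 31 days — 20 days to the end of December leaves 400.
January has 31 days (369 left).
February has 28 days (341 left).
March has 31 days (310 left).
April has 30 days (280 left).
May has 31 days (249 left).
June has 30 days (219 left).
July has 31 days (188 left).
August has 31 days (157 left).
September has 30 days (127 left).
October has 31 days (96 left).
November has 30 days (66 left).
December has 31 days (35 left).
January has 31 days (4 left).
4 days into February → 4 February 2012.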